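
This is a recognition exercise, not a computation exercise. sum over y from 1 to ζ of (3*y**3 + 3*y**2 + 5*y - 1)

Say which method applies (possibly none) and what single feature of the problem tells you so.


Technique: no special technique — this is bookkeeping, not technique: standard formulas for sums of constant-multiple powers of y apply termwise.


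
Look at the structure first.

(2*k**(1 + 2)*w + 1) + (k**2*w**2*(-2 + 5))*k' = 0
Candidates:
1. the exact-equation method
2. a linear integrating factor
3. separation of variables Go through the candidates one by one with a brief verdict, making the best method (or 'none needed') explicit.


Method: the exact-equation method — because the two cross partials coincide, the form is conservative as written — recover its potential in (w, k).
- the exact-equation method: a fit — the right tool for this form.
- a linear integrating factor — the unknown enters nonlinearly (through a power, a denominator, or a transcendental function), which the linear integrating-factor recipe cannot absorb as-is — any repair would come from a preliminary substitution, not the factor.
- separation of variables — no division isolates the independent variable from the unknown.


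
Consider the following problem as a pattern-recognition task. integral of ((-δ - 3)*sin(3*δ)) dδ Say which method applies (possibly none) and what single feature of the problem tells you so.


Verdict: integration by parts — differentiate -δ - 3, integrate sin(3*δ): each pass lowers the polynomial degree, so parts terminates.


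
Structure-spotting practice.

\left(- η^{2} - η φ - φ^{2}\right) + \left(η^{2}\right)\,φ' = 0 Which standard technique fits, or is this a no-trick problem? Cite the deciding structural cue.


Technique: the homogeneous substitution — solved for the derivative, the right side is unchanged under scaling η and φ together — it depends only on the ratio φ/η, so substitute a single ratio variable.


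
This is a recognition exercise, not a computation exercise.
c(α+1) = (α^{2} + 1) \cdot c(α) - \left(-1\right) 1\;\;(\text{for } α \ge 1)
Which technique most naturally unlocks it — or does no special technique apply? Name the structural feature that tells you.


Diagnosis: a summation factor — rescale the sequence by the product of the weights α^{2} + 1 so far — the recurrence collapses to a plain running sum.


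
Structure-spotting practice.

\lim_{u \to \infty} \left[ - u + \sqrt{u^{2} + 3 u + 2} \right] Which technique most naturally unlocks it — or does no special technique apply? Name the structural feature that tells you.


Method: conjugate multiplication — the ∞ − ∞ radical form is the exact trigger for the conjugate maneuver.


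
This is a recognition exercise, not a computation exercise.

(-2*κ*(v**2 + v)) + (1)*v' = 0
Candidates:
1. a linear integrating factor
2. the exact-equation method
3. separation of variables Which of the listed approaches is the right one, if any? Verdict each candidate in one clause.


Technique: separation of variables — separating collects all v-dependence with the derivative and leaves all κ-dependence opposite: variables separate. A Bernoulli substitution applies to this equation as given; separation takes the same equation in its displayed form.
- a linear integrating factor: a nonlinear term in the unknown puts this outside the integrating-factor template.
- the exact-equation method: exactness fails on the nose — the mixed partials do not match.
- separation of variables: a fit — the right tool for this form.


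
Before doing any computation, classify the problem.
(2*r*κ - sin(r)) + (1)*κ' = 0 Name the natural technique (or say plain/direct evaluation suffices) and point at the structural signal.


Technique: a linear integrating factor — first power of κ, nonzero forcing: the integrating-factor recipe applies verbatim with p = 2*r.


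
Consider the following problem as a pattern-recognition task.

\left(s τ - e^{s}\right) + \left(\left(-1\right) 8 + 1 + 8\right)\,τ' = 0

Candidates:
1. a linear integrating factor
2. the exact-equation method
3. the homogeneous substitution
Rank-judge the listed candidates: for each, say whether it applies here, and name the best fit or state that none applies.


Technique: a linear integrating factor — τ enters only linearly with coefficient s; multiply by exp of the integral of s and the left side becomes one derivative.
- a linear integrating factor: applicable, and directly so.
- the exact-equation method — the mixed-partials test fails on this split — it is not an exact differential as presented.
- the homogeneous substitution: the slope changes under joint rescaling, failing the degree-zero test.


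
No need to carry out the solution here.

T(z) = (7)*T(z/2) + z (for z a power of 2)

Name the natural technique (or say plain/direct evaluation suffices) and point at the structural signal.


Verdict: the master substitution — the argument shrinks by the factor 2, so measure the index on a logarithmic scale and the recursion becomes a shift.


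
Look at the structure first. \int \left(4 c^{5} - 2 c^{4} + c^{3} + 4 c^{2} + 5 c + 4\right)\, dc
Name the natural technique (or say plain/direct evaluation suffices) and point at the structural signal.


Method: no special technique — every term is a constant multiple of a power of c; term-wise power-rule integration needs no preliminary transformation.


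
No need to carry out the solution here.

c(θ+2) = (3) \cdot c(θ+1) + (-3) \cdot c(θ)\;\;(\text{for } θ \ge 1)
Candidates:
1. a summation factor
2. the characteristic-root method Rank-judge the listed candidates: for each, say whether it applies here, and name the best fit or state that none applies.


Method: the characteristic-root method — no index-dependence in the weights and nothing inhomogeneous: classic characteristic-equation setup.
- a summation factor: a summation factor telescopes one-step recursions; this one carries higher-order memory.
- the characteristic-root method — applicable, and directly so.


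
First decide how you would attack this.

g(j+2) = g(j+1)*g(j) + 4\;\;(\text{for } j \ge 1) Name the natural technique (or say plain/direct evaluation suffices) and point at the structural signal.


Technique: no special technique — the recurrence is nonlinear in the sequence terms; no linear-recurrence method fits it as written — one iterates or studies it directly.


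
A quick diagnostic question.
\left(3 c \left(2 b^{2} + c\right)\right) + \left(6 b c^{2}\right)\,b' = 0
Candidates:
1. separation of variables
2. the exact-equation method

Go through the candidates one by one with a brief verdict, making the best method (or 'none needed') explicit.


Best approach: the exact-equation method — equality of cross partials is the green light — assemble the potential function term by term.
- separation of variables — the two dependences are entangled, not a clean product of one-variable pieces.
- the exact-equation method — applicable, and directly so.


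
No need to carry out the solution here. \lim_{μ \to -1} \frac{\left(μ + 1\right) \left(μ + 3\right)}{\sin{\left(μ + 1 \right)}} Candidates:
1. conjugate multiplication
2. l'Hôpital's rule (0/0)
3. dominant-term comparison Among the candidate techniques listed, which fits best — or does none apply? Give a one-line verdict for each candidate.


Verdict: l'Hôpital's rule (0/0) — substituting -1 gives 0 over 0; differentiate top and bottom once and re-evaluate. A local series expansion at the point resolves it as well; the rule is the packaged version of that step.
- conjugate multiplication: there are no radicals in tension whose conjugate would simplify matters.
- l'Hôpital's rule (0/0) — a fit — the right tool for this form.
- dominant-term comparison — no ranking of term growth rates resolves the limit here.


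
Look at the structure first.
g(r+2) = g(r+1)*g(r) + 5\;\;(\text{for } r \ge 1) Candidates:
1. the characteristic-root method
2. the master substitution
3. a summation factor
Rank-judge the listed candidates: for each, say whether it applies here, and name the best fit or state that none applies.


Best approach: no special technique — the new term depends nonlinearly on the old ones, which disqualifies every superposition-based technique.
- the characteristic-root method: nonlinearity rules out exponential-mode superposition from the start.
- the master substitution — the recursion shifts the index rather than dividing it.
- a summation factor — the recursion is nonlinear — outside the first-order linear family a summation factor addresses.


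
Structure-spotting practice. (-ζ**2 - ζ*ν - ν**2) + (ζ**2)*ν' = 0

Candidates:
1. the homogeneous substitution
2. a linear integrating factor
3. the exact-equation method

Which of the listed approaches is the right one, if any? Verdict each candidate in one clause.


Technique: the homogeneous substitution — the slope is degree-zero homogeneous: the ratio substitution v = ν/ζ collapses it.
- the homogeneous substitution — applicable, and directly so.
- a linear integrating factor: a nonlinear term in the unknown puts this outside the integrating-factor template.
- the exact-equation method: no potential function has this form as its differential, as written.


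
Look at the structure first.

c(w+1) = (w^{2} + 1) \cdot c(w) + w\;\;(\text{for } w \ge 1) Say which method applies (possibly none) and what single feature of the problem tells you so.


Technique: a summation factor — first-order linear but the coefficient w^{2} + 1 moves with the index — divide by the cumulative product and telescope.


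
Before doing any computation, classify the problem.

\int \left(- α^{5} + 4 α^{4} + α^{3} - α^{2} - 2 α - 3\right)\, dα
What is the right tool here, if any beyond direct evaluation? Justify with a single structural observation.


Technique: no special technique — scan for structure and find none: constant multiples of powers of α, integrate directly.


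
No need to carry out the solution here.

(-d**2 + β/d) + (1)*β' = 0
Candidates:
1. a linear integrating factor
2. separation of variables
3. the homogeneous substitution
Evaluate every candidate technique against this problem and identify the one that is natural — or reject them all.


Technique: a linear integrating factor — linear in the unknown with genuine forcing: multiply through by the exponential of the integrated coefficient and the left side closes into one derivative.
- a linear integrating factor — applicable, and directly so.
- separation of variables — the two dependences do not factor apart.
- the homogeneous substitution — the slope is not a function of the ratio of the variables alone.


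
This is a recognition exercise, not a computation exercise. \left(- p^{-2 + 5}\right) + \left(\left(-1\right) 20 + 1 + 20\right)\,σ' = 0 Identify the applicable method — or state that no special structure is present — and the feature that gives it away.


Method: no special technique — the slope is a function of p alone, so integrate both sides directly.


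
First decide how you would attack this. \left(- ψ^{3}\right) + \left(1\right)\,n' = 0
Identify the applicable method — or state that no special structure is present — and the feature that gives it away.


Verdict: no special technique — the slope is a pure function of ψ; integrate both sides and be done.


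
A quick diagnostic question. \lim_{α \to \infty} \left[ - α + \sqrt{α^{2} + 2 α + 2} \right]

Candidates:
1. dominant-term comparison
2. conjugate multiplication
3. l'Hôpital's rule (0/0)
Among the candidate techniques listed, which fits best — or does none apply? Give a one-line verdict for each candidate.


Best approach: conjugate multiplication — both pieces blow up but their difference is finite; the conjugate trick rationalizes \sqrt{α^{2} + 2 α + 2} - α.
- dominant-term comparison — no dominant power emerges to decide the limit by degree comparison.
- conjugate multiplication: yes, a natural case for it.
- l'Hôpital's rule (0/0): the expression is a difference driving to ∞ − ∞, not a 0/0 quotient — there is no ratio for the rule to differentiate.


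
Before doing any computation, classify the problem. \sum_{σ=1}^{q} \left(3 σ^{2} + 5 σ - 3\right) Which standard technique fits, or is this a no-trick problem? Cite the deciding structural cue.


Technique: no special technique — Faulhaber territory: sum each constant-multiple power of σ with its closed-form formula, no trick required.


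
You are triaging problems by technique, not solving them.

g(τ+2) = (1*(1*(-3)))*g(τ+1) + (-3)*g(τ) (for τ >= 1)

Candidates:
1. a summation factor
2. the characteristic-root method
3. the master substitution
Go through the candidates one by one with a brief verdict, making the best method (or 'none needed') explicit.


Best approach: the characteristic-root method — shift-invariance with fixed coefficients calls for exponential trials; the characteristic polynomial finds every r^τ.
- a summation factor — the recurrence reaches back more than one step, outside the first-order family a summation factor normalizes.
- the characteristic-root method: applies; the problem has the shape this method handles.
- the master substitution: the recursion shifts the index rather than dividing it.


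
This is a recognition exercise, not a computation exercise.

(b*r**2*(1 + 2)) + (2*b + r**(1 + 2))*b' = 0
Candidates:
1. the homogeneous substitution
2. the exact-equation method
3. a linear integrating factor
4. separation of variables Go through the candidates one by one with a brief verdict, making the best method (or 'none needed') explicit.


Method: the exact-equation method — because the two cross partials coincide, the form is conservative as written — recover its potential in (r, b).
- the homogeneous substitution: the ratio substitution does not collapse this equation.
- the exact-equation method: applies; the problem has the shape this method handles.
- a linear integrating factor — a nonlinear term in the unknown puts this outside the integrating-factor template.
- separation of variables — no division isolates the independent variable from the unknown.


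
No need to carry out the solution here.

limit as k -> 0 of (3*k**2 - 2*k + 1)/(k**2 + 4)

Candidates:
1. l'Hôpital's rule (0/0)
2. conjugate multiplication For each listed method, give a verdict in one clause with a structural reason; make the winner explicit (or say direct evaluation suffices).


Verdict: no special technique — no vanishing denominator and no indeterminate clash at the point — evaluation is immediate.
- l'Hôpital's rule (0/0): evaluation at the point is determinate, so the rule has nothing to repair.
- conjugate multiplication: there is no infinity-minus-infinity radical difference to rationalize.


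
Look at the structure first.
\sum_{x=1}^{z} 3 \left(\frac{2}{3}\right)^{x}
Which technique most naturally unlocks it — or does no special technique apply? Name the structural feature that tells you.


Diagnosis: the geometric series formula — each summand is the previous one scaled by \frac{2}{3}; that constant multiplier is itself the geometric structure.


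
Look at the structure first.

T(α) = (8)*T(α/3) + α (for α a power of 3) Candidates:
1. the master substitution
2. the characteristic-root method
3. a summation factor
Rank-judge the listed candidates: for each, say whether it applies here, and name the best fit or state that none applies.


Method: the master substitution — treat m = log base 3 of α as the new clock: one recursion step advances m by one while α scales by 3.
- the master substitution — applies; the problem has the shape this method handles.
- the characteristic-root method — a divided-index call is not the fixed-shift linear shape that characteristic roots solve.
- a summation factor — the recursion divides its index rather than shifting it — there is no previous-term chain for a summation factor to telescope.


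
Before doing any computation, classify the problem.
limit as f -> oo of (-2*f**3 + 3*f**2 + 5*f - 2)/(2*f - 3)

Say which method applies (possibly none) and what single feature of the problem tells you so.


Technique: dominant-term comparison — at large f only the top-degree terms survive; compare the leading terms and the limit falls out. Viewed as a single quotient this is an ∞/∞ form — an at-infinity application of l'Hôpital's rule would also resolve it; comparing leading growth reads the answer without differentiating.


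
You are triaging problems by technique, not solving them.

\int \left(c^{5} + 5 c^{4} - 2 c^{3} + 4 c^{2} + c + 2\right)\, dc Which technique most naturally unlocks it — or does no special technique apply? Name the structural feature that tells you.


Technique: no special technique — nothing composite, nothing rational, nothing trigonometric — each constant-multiple power of c integrates by the power rule alone.


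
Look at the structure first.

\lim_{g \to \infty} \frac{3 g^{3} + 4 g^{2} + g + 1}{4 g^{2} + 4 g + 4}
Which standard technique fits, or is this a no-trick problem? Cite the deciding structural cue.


Best approach: dominant-term comparison — growth-rate triage: the leading powers of g decide the limit, everything else is noise. Viewed as a single quotient this is an ∞/∞ form — an at-infinity application of l'Hôpital's rule would also resolve it; comparing leading growth reads the answer without differentiating.


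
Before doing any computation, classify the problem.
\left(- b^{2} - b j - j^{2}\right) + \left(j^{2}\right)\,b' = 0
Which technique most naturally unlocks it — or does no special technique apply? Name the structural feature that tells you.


Method: the homogeneous substitution — the slope is degree-zero homogeneous: the ratio substitution v = b/j collapses it.


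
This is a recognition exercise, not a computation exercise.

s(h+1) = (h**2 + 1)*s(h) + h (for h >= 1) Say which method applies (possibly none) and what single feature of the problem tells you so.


Verdict: a summation factor — because the multiplier h**2 + 1 is index-dependent, divide through by its running product and sum the resulting differences.


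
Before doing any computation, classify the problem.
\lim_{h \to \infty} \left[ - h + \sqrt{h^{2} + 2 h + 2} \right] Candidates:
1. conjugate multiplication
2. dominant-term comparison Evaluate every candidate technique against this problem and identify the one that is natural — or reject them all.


Verdict: conjugate multiplication — neither \sqrt{h^{2} + 2 h + 2} nor h converges alone, so rewrite their difference as a conjugate-rationalized quotient first.
- conjugate multiplication — yes, a natural case for it.
- dominant-term comparison — this limit is not decided by comparing polynomial growth at infinity.


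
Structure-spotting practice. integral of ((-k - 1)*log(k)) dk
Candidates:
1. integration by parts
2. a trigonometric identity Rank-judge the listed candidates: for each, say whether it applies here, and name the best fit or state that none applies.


Technique: integration by parts — log(k) is the classic u in parts — its derivative is a plain reciprocal while -k - 1 absorbs the dv role.
- integration by parts: applicable, and directly so.
- a trigonometric identity — with no trigonometric functions present, identity rewriting has no target.


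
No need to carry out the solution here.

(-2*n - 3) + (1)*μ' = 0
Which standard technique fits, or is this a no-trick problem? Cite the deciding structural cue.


Technique: no special technique — solved for the derivative, μ never appears on the right — this is a direct integration in n, not a differential-equations problem at heart.


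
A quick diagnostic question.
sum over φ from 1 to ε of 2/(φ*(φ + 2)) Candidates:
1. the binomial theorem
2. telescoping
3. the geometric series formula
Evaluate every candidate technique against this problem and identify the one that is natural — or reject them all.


Verdict: telescoping — rewrite 2/(φ*(φ + 2)) as simple fractions and successive terms eat each other — only the edges survive.
- the binomial theorem: the terms lack the binomial-coefficient-weighted complementary-power pattern of an expansion.
- telescoping — yes — fits the structure here.
- the geometric series formula: consecutive terms are not related by a fixed multiplier.


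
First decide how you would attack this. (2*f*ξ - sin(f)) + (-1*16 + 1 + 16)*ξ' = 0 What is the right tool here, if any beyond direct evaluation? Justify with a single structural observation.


Technique: a linear integrating factor — the equation is linear in ξ with coefficient 2*f; multiplying by the integrating factor exp(∫2*f) makes the left side a perfect derivative.


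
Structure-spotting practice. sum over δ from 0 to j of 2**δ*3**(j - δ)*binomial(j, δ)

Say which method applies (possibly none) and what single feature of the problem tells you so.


Diagnosis: the binomial theorem — binomial(j, δ) weighting matched powers of 2 and 3 is the expanded form of (2 + 3)^j — fold it back up.


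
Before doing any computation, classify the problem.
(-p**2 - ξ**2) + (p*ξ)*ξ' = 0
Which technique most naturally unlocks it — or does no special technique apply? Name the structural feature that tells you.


Diagnosis: the homogeneous substitution — the slope's numerator and denominator have matching total degree, so it depends only on ξ/p and the ratio substitution collapses it. A Bernoulli rewrite works here as the equation stands — the homogeneous substitution is the more immediate reading.


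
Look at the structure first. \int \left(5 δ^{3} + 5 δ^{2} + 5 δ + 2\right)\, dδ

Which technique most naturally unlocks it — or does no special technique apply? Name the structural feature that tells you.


Verdict: no special technique — a term-by-term power-rule job in δ; no substitution or rearrangement earns its keep here.


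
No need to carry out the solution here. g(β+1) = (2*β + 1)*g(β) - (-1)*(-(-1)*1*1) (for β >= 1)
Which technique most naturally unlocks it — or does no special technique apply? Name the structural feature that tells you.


Verdict: a summation factor — first-order, linear, moving coefficient 2*β + 1: the discrete analogue of an integrating factor handles it.


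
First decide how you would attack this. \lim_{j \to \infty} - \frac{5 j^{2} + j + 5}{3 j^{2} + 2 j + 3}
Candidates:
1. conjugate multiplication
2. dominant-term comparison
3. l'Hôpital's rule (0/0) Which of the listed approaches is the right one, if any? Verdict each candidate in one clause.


Diagnosis: dominant-term comparison — growth-rate triage: the leading powers of j decide the limit, everything else is noise.
- conjugate multiplication: rationalization has no target — no divergent radical difference appears.
- dominant-term comparison: yes, a natural case for it.
- l'Hôpital's rule (0/0): viewed as a single quotient this runs to ∞/∞, not the 0/0 clash this candidate addresses; an at-infinity variant of the rule would resolve it, but comparing leading growth reads the answer without differentiating.


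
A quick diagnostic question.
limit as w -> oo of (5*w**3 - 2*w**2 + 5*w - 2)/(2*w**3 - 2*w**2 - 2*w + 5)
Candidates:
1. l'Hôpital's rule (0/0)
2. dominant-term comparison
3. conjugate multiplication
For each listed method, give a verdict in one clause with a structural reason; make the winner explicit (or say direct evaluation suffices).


Technique: dominant-term comparison — as w grows, only the highest-degree terms matter — compare leading terms and read the limit off.
- l'Hôpital's rule (0/0): no 0/0 form appears: written as one quotient, top and bottom both grow without bound, and the ratio is decided by their leading terms.
- dominant-term comparison — a fit — the right tool for this form.
- conjugate multiplication — the conjugate move applies to radical differences, which this is not.


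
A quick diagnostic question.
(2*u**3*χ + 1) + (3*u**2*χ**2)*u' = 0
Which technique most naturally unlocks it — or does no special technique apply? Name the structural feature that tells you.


Verdict: the exact-equation method — 2*u**3*χ + 1 and 3*u**2*χ**2 pass the exactness check on the nose, so no integrating factor in χ or u is needed at all.


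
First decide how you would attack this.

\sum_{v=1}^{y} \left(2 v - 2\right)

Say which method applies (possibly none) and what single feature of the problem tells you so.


Diagnosis: no special technique — recognize the absence of structure: constant-multiple powers of v summed plainly, no special method required.


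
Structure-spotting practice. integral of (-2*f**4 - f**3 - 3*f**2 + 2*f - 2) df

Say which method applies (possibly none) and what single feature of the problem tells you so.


Technique: no special technique — nothing composite, nothing rational, nothing trigonometric — each constant-multiple power of f integrates by the power rule alone.


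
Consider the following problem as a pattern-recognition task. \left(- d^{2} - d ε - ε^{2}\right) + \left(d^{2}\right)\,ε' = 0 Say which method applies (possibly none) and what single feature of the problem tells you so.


Best approach: the homogeneous substitution — solved for the derivative, the right side is unchanged under scaling d and ε together — it depends only on the ratio ε/d, so substitute a single ratio variable.


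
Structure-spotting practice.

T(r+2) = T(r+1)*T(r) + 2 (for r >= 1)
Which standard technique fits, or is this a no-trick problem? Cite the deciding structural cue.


Verdict: no special technique — this one you iterate or analyze qualitatively: the nonlinearity defeats linear solution methods.


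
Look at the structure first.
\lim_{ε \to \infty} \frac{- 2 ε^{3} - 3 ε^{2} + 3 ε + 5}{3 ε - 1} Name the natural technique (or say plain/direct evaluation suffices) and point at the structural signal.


Best approach: dominant-term comparison — divide by the highest power of ε present: lower-order terms vanish and the dominant ratio remains. As a single quotient, the ∞/∞ shape would yield to repeated differentiation as well — the growth comparison gets there in one look.


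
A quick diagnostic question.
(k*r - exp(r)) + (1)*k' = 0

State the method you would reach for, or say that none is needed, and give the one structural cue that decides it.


Technique: a linear integrating factor — arrange it as k' + r·k = (the forcing term) and the integrating factor does the rest.


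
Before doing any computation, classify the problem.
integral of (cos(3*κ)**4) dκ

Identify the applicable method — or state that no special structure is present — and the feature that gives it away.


Diagnosis: a trigonometric identity — apply power reduction to cos(3*κ)**4; each application halves the trigonometric degree.


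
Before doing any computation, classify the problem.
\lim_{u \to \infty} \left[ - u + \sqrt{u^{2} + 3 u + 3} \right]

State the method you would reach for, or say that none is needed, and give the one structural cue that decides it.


Diagnosis: conjugate multiplication — two divergent pieces with a minus sign between them and a radical in the mix: rationalize \sqrt{u^{2} + 3 u + 3} - u before any limit law applies.


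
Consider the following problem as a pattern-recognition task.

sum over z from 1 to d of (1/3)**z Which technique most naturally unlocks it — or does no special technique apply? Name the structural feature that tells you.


Verdict: the geometric series formula — check a ratio of consecutive terms: it is 1/3, independent of the index, so the geometric formula closes the sum.


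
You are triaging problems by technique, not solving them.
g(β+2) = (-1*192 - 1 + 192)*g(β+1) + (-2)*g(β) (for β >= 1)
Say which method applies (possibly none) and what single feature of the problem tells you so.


Verdict: the characteristic-root method — fixed numeric weights on consecutive terms and no forcing term added: the root method in its home territory.


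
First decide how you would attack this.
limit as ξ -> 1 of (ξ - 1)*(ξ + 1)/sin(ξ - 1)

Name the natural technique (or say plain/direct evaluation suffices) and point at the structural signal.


Verdict: l'Hôpital's rule (0/0) — plug in 1: top and bottom both hit zero, so differentiate each and retry. Known elementary limits would finish this too — the rule just bypasses the case analysis.


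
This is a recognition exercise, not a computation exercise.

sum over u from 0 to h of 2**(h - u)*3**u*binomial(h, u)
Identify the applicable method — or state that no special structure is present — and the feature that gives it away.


Technique: the binomial theorem — binomial(h, u) weighting matched powers of 3 and 2 is the expanded form of (3 + 2)^h — fold it back up.


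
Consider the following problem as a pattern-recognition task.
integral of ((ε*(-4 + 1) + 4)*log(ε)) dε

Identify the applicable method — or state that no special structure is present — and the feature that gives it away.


Diagnosis: integration by parts — choose u = log(ε): one derivative turns the logarithm algebraic, and the remaining factor (ε*(-4 + 1) + 4) integrates term by term under the power rule.


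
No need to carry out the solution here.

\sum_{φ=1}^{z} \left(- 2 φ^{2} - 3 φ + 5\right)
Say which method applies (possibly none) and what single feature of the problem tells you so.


Diagnosis: no special technique — this is bookkeeping, not technique: standard formulas for sums of constant-multiple powers of φ apply termwise.


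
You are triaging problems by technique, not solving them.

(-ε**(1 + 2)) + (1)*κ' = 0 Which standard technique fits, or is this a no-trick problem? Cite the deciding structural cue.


Technique: no special technique — the slope is a pure function of ε; integrate both sides and be done.


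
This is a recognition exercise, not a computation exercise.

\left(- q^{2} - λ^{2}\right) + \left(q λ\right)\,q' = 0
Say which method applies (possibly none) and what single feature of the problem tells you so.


Best approach: the homogeneous substitution — the slope's numerator and denominator have matching total degree, so it depends only on q/λ and the ratio substitution collapses it. Rearranged, this also fits the Bernoulli template directly; the homogeneous substitution reads the structure without the rearrangement.


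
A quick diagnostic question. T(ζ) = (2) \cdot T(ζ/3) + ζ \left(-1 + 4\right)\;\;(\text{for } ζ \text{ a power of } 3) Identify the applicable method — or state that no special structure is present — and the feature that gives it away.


Method: the master substitution — treat m = log base 3 of ζ as the new clock: one recursion step advances m by one while ζ scales by 3.


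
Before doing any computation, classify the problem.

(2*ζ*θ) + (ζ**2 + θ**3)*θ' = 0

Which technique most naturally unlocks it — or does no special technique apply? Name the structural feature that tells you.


Diagnosis: the exact-equation method — take the mixed partials of 2*ζ*θ and ζ**2 + θ**3: they are equal, which certifies an exact differential.


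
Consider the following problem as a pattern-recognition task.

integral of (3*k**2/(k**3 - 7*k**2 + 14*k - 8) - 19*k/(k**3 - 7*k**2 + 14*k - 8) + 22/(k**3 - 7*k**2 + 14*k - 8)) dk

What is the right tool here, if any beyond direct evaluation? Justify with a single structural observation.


Best approach: partial fractions — the bottom, k**3 - 7*k**2 + 14*k - 8, comes apart into simple factors, and a proper rational function over split factors decomposes.


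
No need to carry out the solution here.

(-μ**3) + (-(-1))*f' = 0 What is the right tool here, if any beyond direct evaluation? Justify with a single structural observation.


Technique: no special technique — the slope is a pure function of μ; integrate both sides and be done.


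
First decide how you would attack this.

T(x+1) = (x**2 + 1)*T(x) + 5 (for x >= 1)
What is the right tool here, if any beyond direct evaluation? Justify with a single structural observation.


Technique: a summation factor — the coefficient x**2 + 1 drifts with the index, so no fixed root exists; normalizing by the cumulative product telescopes it.


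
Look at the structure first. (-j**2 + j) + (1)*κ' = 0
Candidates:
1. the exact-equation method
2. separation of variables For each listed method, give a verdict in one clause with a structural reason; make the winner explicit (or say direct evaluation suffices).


Technique: no special technique — solved for the derivative, no κ appears — this is antidifferentiation in j wearing ODE clothing.
- the exact-equation method: the unknown never enters the equation — exactness holds emptily, with nothing for the method to add.
- separation of variables — with no unknown in the slope, separating variables is a formality — the equation integrates directly.


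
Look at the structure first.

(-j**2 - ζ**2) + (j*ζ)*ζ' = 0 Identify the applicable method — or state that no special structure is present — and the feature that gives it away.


Technique: the homogeneous substitution — scaling j and ζ together leaves the slope fixed — it depends only on ζ/j, so substitute the ratio. Rearranged, this also fits the Bernoulli template directly; the homogeneous substitution reads the structure without the rearrangement.


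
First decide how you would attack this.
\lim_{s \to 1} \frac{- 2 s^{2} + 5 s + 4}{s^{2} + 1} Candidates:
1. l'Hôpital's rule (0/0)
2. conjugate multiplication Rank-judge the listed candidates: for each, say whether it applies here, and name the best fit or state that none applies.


Verdict: no special technique — the function is continuous at 1; evaluation is itself the limit, no machinery required.
- l'Hôpital's rule (0/0): substituting the point gives a finite value outright — there is no indeterminate clash to repair.
- conjugate multiplication: the conjugate move applies to radical differences, which this is not.


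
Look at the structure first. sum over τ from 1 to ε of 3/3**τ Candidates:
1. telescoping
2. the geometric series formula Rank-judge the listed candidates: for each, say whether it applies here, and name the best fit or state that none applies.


Diagnosis: the geometric series formula — consecutive terms stand in a fixed index-free ratio — the geometric sum formula closes it.
- telescoping — as presented, consecutive terms share no shifted copy to cancel against — no rewrite is on display to change that.
- the geometric series formula: applicable, and directly so.


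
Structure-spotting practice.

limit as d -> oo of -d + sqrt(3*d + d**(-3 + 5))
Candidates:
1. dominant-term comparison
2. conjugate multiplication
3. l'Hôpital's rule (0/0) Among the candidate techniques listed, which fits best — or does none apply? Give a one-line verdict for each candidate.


Verdict: conjugate multiplication — the difference sqrt(3*d + d**(-3 + 5)) - d is an ∞ − ∞ stalemate; its conjugate partner breaks the tie.
- dominant-term comparison: this limit is not decided by comparing polynomial growth at infinity.
- conjugate multiplication — a fit — the right tool for this form.
- l'Hôpital's rule (0/0) — the expression is a difference driving to ∞ − ∞, not a 0/0 quotient — there is no ratio for the rule to differentiate.


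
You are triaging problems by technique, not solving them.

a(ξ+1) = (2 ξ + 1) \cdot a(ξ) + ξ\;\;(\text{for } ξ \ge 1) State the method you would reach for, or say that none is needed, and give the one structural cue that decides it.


Technique: a summation factor — an index-dependent multiplier 2 ξ + 1 rules out characteristic roots; a summation factor converts it to a pure difference.


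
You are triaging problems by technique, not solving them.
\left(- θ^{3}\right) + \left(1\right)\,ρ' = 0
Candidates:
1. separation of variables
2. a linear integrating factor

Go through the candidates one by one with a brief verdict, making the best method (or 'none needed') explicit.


Best approach: no special technique — solved for the derivative, ρ never appears on the right — this is a direct integration in θ, not a differential-equations problem at heart.
- separation of variables — separation is only trivially available — with the unknown absent from the slope this is a direct integration, not a separation problem.
- a linear integrating factor — with the unknown absent the integrating factor is a formality; direct integration is the working structure.


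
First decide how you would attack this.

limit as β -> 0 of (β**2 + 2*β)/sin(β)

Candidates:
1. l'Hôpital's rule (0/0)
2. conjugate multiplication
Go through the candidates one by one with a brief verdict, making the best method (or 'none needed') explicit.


Diagnosis: l'Hôpital's rule (0/0) — numerator and denominator both vanish at 0 — a genuine 0/0 form, which is exactly when l'Hôpital applies. Known elementary limits would finish this too — the rule just bypasses the case analysis.
- l'Hôpital's rule (0/0) — a fit — the right tool for this form.
- conjugate multiplication: no divergent radical difference is present for a conjugate pair to cancel.


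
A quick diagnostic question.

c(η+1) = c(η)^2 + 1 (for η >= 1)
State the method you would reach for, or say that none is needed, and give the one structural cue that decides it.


Technique: no special technique — the new term depends nonlinearly on the old ones, which disqualifies every superposition-based technique.


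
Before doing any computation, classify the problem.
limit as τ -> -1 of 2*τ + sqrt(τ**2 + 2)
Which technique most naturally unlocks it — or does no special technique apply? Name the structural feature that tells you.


Verdict: no special technique — no zero denominators, no indeterminate clash at -1 — substitute and read off the value.


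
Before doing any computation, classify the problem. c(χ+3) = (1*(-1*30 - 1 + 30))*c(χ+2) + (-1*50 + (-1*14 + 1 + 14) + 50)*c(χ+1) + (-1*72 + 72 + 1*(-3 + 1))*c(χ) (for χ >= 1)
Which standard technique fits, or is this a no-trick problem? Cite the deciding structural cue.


Diagnosis: the characteristic-root method — constant coefficients and linearity mean the ansatz r^χ reduces it to solving the characteristic polynomial.


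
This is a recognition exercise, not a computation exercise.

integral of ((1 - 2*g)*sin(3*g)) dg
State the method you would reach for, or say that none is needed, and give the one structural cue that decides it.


Verdict: integration by parts — a polynomial 1 - 2*g against the kernel sin(3*g) is the signature bounded-ladder case for integration by parts.


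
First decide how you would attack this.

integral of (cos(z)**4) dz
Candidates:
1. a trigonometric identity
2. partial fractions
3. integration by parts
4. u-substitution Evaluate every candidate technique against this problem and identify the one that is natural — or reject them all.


Verdict: a trigonometric identity — an even power like cos(z)**4 flattens under the half-angle identity into first-degree cosines you can integrate directly.
- a trigonometric identity: yes — fits the structure here.
- partial fractions: there is no rational-function structure to decompose.
- integration by parts: not the natural route: no polynomial-kernel product appears — a recursive parts reduction of the trigonometric product exists, but the identity rewrite is direct.
- u-substitution — no subexpression of the integrand serves as a whole-integral substitution inner — individual terms may offer their own, but none carries its derivative as a factor of the full integrand; a working change of variable would have to be constructed from outside the expression.
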